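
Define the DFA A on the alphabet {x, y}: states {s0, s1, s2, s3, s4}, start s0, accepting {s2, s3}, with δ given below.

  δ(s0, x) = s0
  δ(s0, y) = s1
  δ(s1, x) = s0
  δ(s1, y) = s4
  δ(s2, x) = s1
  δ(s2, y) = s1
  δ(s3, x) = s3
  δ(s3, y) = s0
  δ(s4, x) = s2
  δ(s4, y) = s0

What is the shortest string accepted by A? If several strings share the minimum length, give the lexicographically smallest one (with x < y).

yyx

A breadth-first search from s0 reaches an accepting state first via the path s0 → s1 → s4 → s2 on input yyx.
No string of length < 3 is accepted (BFS exhausts all shorter strings without reaching an accepting state), and yyx is the lexicographically least accepting string of length 3.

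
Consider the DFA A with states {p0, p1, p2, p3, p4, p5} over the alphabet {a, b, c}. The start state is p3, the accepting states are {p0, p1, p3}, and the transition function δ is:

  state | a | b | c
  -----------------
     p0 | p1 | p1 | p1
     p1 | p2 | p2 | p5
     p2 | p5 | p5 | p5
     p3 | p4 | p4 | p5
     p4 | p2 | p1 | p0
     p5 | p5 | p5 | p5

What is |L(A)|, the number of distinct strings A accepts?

The useful subgraph on states {p0, p1, p3, p4} is acyclic, so L(A) is finite; the longest accepting path visits 4 useful states, giving maximum string length 3.
Counting accepting paths from p3 by length: 1 of length 0, 4 of length 2, 6 of length 3. Total 11.

11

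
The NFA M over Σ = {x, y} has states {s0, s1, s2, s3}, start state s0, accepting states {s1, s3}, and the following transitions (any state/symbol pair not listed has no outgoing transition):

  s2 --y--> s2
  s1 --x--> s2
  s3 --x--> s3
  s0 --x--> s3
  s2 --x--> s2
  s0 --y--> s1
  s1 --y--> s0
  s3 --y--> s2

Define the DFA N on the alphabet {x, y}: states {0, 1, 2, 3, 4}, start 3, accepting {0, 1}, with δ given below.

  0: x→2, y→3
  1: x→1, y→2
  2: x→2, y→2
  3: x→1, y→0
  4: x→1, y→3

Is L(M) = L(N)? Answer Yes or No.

Exploring the product automaton M × N from the start pair (s0, 3), following both machines on each input symbol, reaches 4 state pairs: (s0, 3), (s3, 1), (s1, 0), (s2, 2).
M accepts in {s1, s3} and N accepts in {0, 1}. In every reachable pair the two components are either both accepting — (s3, 1), (s1, 0) — or both non-accepting, so no string is accepted by exactly one of the machines: L(M) \ L(N) and L(N) \ L(M) are both empty.
Hence every string is accepted by M iff it is accepted by N, and the two languages coincide.

Yes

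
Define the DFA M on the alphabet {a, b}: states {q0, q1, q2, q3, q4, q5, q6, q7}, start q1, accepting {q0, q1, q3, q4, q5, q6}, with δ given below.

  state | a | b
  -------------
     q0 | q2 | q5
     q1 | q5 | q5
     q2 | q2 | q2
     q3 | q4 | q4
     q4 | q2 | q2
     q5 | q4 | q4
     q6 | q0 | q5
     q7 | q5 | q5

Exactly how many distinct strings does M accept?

7

The useful subgraph on states {q1, q4, q5} is acyclic, so L(M) is finite; the longest accepting path visits 3 useful states, giving maximum string length 2.
Counting accepting paths from q1 by length: 1 of length 0, 2 of length 1, 4 of length 2. Total 7.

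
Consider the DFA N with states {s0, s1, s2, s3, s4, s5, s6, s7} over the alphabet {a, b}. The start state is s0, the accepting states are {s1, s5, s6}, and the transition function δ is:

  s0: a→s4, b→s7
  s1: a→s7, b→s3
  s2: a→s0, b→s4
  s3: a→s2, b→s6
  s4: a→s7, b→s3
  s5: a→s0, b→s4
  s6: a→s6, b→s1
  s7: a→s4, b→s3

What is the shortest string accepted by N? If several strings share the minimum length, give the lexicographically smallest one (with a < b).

A breadth-first search from s0 reaches an accepting state first via the path s0 → s4 → s3 → s6 on input abb.
No string of length < 3 is accepted (BFS exhausts all shorter strings without reaching an accepting state), and abb is the lexicographically least accepting string of length 3.

abb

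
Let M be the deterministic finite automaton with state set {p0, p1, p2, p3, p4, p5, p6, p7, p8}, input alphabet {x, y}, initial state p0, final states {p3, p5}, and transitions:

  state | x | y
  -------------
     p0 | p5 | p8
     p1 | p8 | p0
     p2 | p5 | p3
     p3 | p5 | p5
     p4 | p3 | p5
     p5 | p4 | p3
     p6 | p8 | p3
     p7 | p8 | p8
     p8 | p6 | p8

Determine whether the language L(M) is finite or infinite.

infinite

State p8 is reachable from the start and can reach an accepting state, and it lies on the cycle p8 → p8.
Traversing that cycle any number of times yields accepted strings of unbounded length, so the language is infinite.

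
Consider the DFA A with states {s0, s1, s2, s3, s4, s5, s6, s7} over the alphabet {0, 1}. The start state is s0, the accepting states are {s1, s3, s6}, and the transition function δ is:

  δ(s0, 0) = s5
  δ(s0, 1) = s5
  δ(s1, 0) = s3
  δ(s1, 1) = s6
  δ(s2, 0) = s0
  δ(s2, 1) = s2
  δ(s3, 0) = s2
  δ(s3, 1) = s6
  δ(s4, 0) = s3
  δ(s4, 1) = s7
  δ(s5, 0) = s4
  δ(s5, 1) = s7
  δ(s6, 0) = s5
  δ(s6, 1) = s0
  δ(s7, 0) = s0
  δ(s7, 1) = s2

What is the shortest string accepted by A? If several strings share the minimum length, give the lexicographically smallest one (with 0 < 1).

A breadth-first search from s0 reaches an accepting state first via the path s0 → s5 → s4 → s3 on input 000.
No string of length < 3 is accepted (BFS exhausts all shorter strings without reaching an accepting state), and 000 is the lexicographically least accepting string of length 3.

000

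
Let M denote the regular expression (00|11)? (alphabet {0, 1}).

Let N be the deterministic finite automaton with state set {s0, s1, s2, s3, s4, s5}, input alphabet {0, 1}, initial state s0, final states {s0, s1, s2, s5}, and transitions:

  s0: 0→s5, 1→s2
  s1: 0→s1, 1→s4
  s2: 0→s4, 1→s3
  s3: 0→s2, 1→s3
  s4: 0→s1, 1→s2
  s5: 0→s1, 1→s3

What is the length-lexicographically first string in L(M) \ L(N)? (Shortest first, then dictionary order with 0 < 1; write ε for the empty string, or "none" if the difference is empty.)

The string 11 is accepted by M but not by N.
No shorter string lies in the difference, and 11 is the lexicographically first length-2 string in L(M) \ L(N).

11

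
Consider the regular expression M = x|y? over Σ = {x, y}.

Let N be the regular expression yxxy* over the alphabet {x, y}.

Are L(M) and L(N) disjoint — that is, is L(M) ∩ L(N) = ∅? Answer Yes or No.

Converting the expression M to a DFA (subset construction, then merging equivalent states) gives the minimal DFA with states {m0, m1, m2}, start state m0, accepting states {m0, m1} and transitions m0: x→m1, y→m1; m1: x→m2, y→m2; m2: x→m2, y→m2.
Converting the expression N to a DFA (subset construction, then merging equivalent states) gives the minimal DFA with states {n0, n1, n2, n3, n4}, start state n0, accepting states {n4} and transitions n0: x→n1, y→n2; n1: x→n1, y→n1; n2: x→n3, y→n1; n3: x→n4, y→n1; n4: x→n1, y→n4.
Exploring the product automaton M × N from the start pair (m0, n0), following both machines on each input symbol, reaches 6 state pairs: (m0, n0), (m1, n1), (m1, n2), (m2, n1), (m2, n3), (m2, n4).
M accepts in {m0, m1} and N accepts in {n4}; no reachable pair has both components accepting, so no string drives both machines to acceptance simultaneously and L(M) ∩ L(N) = ∅.
So no string is accepted by both, and the intersection is empty.

Yes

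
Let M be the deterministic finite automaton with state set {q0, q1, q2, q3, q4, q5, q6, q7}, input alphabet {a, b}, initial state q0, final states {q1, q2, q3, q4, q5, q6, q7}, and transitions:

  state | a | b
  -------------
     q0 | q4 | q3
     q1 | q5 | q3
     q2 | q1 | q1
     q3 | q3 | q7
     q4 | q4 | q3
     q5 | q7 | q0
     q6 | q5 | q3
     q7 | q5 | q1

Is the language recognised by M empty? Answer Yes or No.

The string a is accepted: the run q0 → q4 ends in the accepting state q4.
Since at least one string is accepted, L(M) is not empty.

No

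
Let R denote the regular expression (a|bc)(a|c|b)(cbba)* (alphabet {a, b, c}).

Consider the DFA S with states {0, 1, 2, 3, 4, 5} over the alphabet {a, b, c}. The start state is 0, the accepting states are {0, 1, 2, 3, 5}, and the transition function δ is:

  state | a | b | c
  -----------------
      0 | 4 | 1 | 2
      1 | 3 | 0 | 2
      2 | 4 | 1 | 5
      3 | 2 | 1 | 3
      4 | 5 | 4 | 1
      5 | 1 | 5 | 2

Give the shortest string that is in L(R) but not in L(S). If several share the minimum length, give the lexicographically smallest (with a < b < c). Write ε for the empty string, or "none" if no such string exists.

ab

The string ab is accepted by R but not by S.
No shorter string lies in the difference, and ab is the lexicographically first length-2 string in L(R) \ L(S).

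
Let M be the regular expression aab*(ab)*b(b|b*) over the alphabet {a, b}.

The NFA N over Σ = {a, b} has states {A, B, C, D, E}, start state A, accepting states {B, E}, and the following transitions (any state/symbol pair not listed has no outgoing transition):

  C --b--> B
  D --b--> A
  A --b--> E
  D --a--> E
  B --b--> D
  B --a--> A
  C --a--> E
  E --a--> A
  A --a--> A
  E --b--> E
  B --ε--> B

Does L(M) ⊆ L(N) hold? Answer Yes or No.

Yes

Converting the expression M to a DFA (subset construction, then merging equivalent states) gives the minimal DFA with states {m0, m1, m2, m3, m4, m5, m6, m7}, start state m0, accepting states {m5, m7} and transitions m0: a→m1, b→m2; m1: a→m3, b→m2; m2: a→m2, b→m2; m3: a→m4, b→m5; m4: a→m2, b→m6; m5: a→m4, b→m5; m6: a→m4, b→m7; m7: a→m2, b→m7.
Exploring the product automaton M × N from the start pair (m0, A), following both machines on each input symbol, reaches 9 state pairs: (m0, A), (m1, A), (m2, E), (m3, A), (m2, A), (m4, A), (m5, E), (m6, E), (m7, E).
M accepts in {m5, m7} and N accepts in {B, E}. The reachable pairs whose M-component is accepting are (m5, E), (m7, E); in each of them the N-component is accepting too, so the product for L(M) \ L(N) (M-component accepting, N-component rejecting) has no reachable accepting pair and the difference is empty.
Hence every string in L(M) is also in L(N).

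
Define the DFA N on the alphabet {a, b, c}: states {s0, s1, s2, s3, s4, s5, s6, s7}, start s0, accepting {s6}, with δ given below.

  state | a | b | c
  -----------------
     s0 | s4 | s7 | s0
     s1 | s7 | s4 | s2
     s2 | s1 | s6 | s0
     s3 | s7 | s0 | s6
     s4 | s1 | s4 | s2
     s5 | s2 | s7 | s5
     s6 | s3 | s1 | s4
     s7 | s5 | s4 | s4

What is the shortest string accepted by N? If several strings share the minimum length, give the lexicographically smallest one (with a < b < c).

A breadth-first search from s0 reaches an accepting state first via the path s0 → s4 → s2 → s6 on input acb.
No string of length < 3 is accepted (BFS exhausts all shorter strings without reaching an accepting state), and acb is the lexicographically least accepting string of length 3.

acb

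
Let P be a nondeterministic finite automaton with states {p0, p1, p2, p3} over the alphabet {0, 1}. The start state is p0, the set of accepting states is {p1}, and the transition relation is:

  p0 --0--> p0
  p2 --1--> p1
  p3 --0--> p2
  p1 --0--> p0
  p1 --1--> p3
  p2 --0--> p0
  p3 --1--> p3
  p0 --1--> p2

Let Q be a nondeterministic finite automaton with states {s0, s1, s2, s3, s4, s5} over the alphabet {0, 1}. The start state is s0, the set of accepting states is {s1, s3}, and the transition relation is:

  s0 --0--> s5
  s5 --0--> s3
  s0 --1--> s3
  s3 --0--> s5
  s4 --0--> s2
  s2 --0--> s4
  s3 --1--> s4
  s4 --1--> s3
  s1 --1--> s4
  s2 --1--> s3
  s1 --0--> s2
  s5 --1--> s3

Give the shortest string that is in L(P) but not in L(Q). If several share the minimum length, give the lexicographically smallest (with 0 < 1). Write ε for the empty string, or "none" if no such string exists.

11

The string 11 is accepted by P but not by Q.
No shorter string lies in the difference, and 11 is the lexicographically first length-2 string in L(P) \ L(Q).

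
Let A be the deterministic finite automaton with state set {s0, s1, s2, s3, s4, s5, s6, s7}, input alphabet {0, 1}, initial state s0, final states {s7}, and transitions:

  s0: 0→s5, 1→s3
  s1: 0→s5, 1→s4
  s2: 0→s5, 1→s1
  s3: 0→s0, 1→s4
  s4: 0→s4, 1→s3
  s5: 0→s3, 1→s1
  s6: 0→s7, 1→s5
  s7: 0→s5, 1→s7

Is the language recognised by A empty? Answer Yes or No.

Yes

The states reachable from the start state are {s0, s1, s3, s4, s5}.
None of the accepting states {s7} is reachable, so no string is accepted and L(A) = ∅.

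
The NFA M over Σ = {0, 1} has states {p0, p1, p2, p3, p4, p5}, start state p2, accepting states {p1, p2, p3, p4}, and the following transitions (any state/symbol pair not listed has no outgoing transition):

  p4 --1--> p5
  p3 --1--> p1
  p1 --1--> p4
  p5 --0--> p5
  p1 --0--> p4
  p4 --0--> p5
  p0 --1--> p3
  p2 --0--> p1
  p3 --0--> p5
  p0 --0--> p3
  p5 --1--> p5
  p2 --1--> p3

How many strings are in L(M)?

8

The useful subgraph on states {p1, p2, p3, p4} is acyclic, so L(M) is finite; the longest accepting path visits 4 useful states, giving maximum string length 3.
Counting accepting paths from p2 by length: 1 of length 0, 2 of length 1, 3 of length 2, 2 of length 3. Total 8.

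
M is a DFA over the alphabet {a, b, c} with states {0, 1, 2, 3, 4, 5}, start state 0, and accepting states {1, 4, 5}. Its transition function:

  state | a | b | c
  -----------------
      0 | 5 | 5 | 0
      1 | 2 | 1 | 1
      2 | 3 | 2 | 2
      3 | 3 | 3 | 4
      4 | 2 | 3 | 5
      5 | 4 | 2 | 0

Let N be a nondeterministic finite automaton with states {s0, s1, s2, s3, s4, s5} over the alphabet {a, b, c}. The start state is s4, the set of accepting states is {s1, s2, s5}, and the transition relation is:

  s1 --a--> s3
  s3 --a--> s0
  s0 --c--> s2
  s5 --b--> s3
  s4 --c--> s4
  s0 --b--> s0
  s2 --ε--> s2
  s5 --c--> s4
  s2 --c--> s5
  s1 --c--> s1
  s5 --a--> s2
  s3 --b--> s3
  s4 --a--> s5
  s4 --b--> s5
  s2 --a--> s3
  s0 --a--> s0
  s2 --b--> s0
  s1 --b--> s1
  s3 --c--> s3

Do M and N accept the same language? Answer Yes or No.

Exploring the product automaton M × N from the start pair (0, s4), following both machines on each input symbol, reaches 5 state pairs: (0, s4), (5, s5), (4, s2), (2, s3), (3, s0).
M accepts in {1, 4, 5} and N accepts in {s1, s2, s5}. In every reachable pair the two components are either both accepting — (5, s5), (4, s2) — or both non-accepting, so no string is accepted by exactly one of the machines: L(M) \ L(N) and L(N) \ L(M) are both empty.
Hence every string is accepted by M iff it is accepted by N, and the two languages coincide.

Yes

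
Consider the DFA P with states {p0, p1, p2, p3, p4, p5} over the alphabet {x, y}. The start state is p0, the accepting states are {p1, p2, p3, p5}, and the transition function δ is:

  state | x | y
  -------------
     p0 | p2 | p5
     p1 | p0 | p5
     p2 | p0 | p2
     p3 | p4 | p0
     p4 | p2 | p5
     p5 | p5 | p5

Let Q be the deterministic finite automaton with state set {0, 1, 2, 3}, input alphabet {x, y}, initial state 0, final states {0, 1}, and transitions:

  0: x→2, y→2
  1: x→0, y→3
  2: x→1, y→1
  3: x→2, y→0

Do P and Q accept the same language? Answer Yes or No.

The string x is accepted by P but rejected by Q.
So L(P) ≠ L(Q).

No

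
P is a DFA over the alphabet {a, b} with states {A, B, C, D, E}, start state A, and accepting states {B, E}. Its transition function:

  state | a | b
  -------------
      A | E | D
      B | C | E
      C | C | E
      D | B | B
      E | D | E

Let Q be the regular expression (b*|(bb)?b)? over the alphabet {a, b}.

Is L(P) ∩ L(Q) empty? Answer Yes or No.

No

The string bb is accepted by both P and Q.
Hence L(P) ∩ L(Q) ≠ ∅.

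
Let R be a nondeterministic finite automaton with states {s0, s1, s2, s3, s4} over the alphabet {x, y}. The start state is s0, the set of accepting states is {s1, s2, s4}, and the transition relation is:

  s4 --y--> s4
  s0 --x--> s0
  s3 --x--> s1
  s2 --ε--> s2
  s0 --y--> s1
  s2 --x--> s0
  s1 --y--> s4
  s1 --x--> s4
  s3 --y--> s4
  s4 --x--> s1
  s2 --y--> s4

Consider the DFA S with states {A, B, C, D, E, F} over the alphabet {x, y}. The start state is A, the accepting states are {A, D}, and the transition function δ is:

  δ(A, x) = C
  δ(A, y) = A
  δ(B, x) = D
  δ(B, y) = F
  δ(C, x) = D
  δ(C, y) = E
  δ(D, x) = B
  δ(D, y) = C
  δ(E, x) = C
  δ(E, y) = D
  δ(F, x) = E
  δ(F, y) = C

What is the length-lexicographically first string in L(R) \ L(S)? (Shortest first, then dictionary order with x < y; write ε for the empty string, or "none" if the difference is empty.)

The string xy is accepted by R but not by S.
No shorter string lies in the difference, and xy is the lexicographically first length-2 string in L(R) \ L(S).

xy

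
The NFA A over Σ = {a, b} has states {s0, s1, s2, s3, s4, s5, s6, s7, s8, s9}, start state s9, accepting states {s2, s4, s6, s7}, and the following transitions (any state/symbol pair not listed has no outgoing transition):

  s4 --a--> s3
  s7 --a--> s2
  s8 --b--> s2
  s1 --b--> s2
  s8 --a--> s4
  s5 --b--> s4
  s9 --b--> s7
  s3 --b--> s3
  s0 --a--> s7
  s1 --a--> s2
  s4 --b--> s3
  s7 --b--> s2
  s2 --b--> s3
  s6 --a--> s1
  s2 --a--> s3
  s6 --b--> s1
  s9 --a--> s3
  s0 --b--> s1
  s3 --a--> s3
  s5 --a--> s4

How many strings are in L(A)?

3

The useful subgraph on states {s2, s7, s9} is acyclic, so L(A) is finite; the longest accepting path visits 3 useful states, giving maximum string length 2.
Counting accepting paths from s9 by length: 1 of length 1, 2 of length 2. Total 3.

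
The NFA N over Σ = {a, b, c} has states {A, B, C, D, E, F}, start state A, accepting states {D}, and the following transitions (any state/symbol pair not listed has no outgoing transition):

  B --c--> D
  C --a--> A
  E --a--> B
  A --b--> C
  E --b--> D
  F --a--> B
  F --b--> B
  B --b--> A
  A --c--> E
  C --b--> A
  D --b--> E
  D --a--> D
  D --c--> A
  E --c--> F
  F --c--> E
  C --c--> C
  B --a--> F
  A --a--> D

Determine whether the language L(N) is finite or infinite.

infinite

State A is reachable from the start and can reach an accepting state, and it lies on the cycle A → C → A.
Traversing that cycle any number of times yields accepted strings of unbounded length, so the language is infinite.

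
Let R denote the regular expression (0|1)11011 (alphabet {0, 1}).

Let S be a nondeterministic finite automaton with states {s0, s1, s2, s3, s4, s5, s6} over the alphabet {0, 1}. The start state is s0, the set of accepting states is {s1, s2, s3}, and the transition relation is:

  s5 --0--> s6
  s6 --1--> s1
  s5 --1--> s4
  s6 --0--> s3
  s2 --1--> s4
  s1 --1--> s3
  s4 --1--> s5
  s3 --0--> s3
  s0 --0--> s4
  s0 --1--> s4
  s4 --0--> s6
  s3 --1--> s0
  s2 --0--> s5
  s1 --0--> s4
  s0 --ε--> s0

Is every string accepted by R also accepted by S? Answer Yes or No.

Yes

Converting the expression R to a DFA (subset construction, then merging equivalent states) gives the minimal DFA with states {r0, r1, r2, r3, r4, r5, r6, r7}, start state r0, accepting states {r7} and transitions r0: 0→r1, 1→r1; r1: 0→r2, 1→r3; r2: 0→r2, 1→r2; r3: 0→r2, 1→r4; r4: 0→r5, 1→r2; r5: 0→r2, 1→r6; r6: 0→r2, 1→r7; r7: 0→r2, 1→r2.
Exploring the product automaton R × S from the start pair (r0, s0), following both machines on each input symbol, reaches 13 state pairs: (r0, s0), (r1, s4), (r2, s6), (r3, s5), (r2, s3), (r2, s1), (r4, s4), (r2, s0), (r2, s4), (r5, s6), (r2, s5), (r6, s1), (r7, s3).
R accepts in {r7} and S accepts in {s1, s2, s3}. The reachable pairs whose R-component is accepting are (r7, s3); in each of them the S-component is accepting too, so the product for L(R) \ L(S) (R-component accepting, S-component rejecting) has no reachable accepting pair and the difference is empty.
Hence every string in L(R) is also in L(S).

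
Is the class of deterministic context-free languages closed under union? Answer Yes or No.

{aⁿbⁿ : n≥0} and {aⁿb²ⁿ : n≥0} are each accepted by a deterministic PDA (push the a's; pop one per b, respectively one per two b's), but their union U is not. Suppose a DPDA M accepted U. Being deterministic, M has a single run on aⁿb²ⁿ, and since aⁿbⁿ ∈ U that run passes through an accepting configuration right after consuming the prefix aⁿbⁿ and then goes on to accept again after n more b's. Build an ordinary (nondeterministic) PDA M′ that simulates M on a's and b's and, at any moment when M is in an accepting state, may switch to a second mode in which it reads only c's, feeding each c to M as a b; M′ accepts when M does. Then M′ accepts aⁱbʲcᵏ (k≥1) exactly when both aⁱbʲ ∈ U and aⁱbʲ⁺ᵏ ∈ U, and checking the four cases (i=j or j=2i, combined with j+k=i or j+k=2i) leaves only i=j=k: so L(M′) ∩ a*b*c⁺ = {aⁿbⁿcⁿ : n≥1} would be context-free, which it is not (pumping lemma) — contradiction. (The union is an unambiguous CFL; it is determinism, not unambiguity, that fails.)

No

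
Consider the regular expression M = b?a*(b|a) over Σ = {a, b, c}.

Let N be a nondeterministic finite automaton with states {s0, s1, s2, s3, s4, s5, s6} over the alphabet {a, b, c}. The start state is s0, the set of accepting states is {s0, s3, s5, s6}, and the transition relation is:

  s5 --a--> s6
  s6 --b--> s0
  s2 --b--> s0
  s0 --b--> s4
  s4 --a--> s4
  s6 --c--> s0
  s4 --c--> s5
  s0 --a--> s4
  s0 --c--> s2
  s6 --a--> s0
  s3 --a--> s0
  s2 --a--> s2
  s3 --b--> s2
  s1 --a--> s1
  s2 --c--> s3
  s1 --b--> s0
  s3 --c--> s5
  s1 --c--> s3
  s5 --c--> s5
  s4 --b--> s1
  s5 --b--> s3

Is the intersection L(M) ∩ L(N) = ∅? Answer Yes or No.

Yes

Converting the expression M to a DFA (subset construction, then merging equivalent states) gives the minimal DFA with states {m0, m1, m2, m3}, start state m0, accepting states {m1, m3} and transitions m0: a→m1, b→m1, c→m2; m1: a→m1, b→m3, c→m2; m2: a→m2, b→m2, c→m2; m3: a→m2, b→m2, c→m2.
Exploring the product automaton M × N from the start pair (m0, s0), following both machines on each input symbol, reaches 10 state pairs: (m0, s0), (m1, s4), (m2, s2), (m3, s1), (m2, s5), (m2, s0), (m2, s3), (m2, s1), (m2, s6), (m2, s4).
M accepts in {m1, m3} and N accepts in {s0, s3, s5, s6}; no reachable pair has both components accepting, so no string drives both machines to acceptance simultaneously and L(M) ∩ L(N) = ∅.
So no string is accepted by both, and the intersection is empty.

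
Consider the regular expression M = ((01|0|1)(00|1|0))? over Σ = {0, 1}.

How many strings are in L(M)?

10

The expression has no Kleene star, so L(M) is finite. Expanding the alternatives gives {ε, 00, 01, 10, 11, 000, 010, 011, 100, 0100}.
That is 1 of length 0, 4 of length 2, 4 of length 3, 1 of length 4: 10 strings in all.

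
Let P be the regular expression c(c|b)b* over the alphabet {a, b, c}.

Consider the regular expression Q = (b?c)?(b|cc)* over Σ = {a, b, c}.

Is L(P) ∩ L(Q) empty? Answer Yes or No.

No

The string cb is accepted by both P and Q.
Hence L(P) ∩ L(Q) ≠ ∅.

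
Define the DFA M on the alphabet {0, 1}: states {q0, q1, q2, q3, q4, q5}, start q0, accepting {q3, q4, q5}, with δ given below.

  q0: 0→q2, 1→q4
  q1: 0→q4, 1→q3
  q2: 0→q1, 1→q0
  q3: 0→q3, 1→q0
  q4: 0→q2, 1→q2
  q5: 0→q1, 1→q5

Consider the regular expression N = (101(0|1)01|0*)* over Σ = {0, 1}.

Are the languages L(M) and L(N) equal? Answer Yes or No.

The string 1 is accepted by M but rejected by N.
So L(M) ≠ L(N).

No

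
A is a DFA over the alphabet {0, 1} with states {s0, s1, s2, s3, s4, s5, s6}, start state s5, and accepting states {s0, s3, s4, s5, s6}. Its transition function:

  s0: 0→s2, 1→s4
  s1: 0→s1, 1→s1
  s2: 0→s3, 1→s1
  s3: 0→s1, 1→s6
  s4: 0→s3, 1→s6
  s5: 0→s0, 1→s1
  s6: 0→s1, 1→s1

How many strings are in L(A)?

The useful subgraph on states {s0, s2, s3, s4, s5, s6} is acyclic, so L(A) is finite; the longest accepting path visits 5 useful states, giving maximum string length 4.
Counting accepting paths from s5 by length: 1 of length 0, 1 of length 1, 1 of length 2, 3 of length 3, 2 of length 4. Total 8.

8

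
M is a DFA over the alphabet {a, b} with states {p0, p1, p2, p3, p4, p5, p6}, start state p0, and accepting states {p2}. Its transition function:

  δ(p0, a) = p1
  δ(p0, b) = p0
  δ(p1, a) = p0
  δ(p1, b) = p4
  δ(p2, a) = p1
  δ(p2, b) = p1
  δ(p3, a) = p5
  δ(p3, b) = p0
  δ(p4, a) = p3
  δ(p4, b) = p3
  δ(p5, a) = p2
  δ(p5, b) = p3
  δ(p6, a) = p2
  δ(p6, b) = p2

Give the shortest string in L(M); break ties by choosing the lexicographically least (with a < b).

abaaa

A breadth-first search from p0 reaches an accepting state first via the path p0 → p1 → p4 → p3 → p5 → p2 on input abaaa.
No string of length < 5 is accepted (BFS exhausts all shorter strings without reaching an accepting state), and abaaa is the lexicographically least accepting string of length 5.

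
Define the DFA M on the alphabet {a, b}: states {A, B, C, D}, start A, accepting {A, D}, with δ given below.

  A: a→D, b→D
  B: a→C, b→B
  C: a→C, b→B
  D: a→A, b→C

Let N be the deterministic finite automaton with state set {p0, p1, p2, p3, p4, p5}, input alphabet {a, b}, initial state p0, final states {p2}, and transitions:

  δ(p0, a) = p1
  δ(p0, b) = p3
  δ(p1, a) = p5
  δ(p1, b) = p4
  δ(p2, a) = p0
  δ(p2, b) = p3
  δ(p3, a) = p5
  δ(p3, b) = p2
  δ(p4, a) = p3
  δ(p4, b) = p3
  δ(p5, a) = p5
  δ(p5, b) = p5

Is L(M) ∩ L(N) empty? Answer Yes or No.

Exploring the product automaton M × N from the start pair (A, p0), following both machines on each input symbol, reaches 15 state pairs: (A, p0), (D, p1), (D, p3), (A, p5), (C, p4), (C, p2), (D, p5), (C, p3), (B, p3), (C, p0), (C, p5), (B, p2), (C, p1), (B, p5), (B, p4).
M accepts in {A, D} and N accepts in {p2}; no reachable pair has both components accepting, so no string drives both machines to acceptance simultaneously and L(M) ∩ L(N) = ∅.
So no string is accepted by both, and the intersection is empty.

Yes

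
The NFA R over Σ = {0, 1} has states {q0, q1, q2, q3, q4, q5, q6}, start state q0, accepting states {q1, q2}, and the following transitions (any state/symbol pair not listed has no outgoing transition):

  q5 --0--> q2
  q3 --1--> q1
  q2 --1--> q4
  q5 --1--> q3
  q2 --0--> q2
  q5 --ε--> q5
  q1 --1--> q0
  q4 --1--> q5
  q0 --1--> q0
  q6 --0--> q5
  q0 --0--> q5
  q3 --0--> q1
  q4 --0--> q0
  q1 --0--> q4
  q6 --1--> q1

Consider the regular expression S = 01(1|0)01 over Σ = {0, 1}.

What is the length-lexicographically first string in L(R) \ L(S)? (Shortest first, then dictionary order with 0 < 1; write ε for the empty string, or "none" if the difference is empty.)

The string 00 is accepted by R but not by S.
No shorter string lies in the difference, and 00 is the lexicographically first length-2 string in L(R) \ L(S).

00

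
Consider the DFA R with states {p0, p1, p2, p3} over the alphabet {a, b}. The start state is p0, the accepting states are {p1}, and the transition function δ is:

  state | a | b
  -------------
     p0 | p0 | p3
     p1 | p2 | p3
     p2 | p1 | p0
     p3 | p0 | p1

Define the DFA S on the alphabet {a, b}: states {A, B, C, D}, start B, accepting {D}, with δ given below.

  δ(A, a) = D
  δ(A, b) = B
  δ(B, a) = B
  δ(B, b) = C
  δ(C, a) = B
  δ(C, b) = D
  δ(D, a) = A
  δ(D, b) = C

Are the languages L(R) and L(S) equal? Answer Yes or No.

Exploring the product automaton R × S from the start pair (p0, B), following both machines on each input symbol, reaches 4 state pairs: (p0, B), (p3, C), (p1, D), (p2, A).
R accepts in {p1} and S accepts in {D}. In every reachable pair the two components are either both accepting — (p1, D) — or both non-accepting, so no string is accepted by exactly one of the machines: L(R) \ L(S) and L(S) \ L(R) are both empty.
Hence every string is accepted by R iff it is accepted by S, and the two languages coincide.

Yes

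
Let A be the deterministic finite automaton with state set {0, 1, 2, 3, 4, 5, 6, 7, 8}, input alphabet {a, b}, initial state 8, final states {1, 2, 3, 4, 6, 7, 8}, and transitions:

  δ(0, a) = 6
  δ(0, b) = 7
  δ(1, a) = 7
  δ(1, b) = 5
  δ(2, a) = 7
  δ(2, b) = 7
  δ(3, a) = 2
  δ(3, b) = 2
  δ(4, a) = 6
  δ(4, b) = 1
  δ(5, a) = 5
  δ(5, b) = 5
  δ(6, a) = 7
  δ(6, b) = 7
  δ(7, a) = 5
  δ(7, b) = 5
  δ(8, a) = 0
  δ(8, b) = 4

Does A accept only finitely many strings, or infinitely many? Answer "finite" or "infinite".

The useful states (reachable from 8 and able to reach an accepting state) are {0, 1, 4, 6, 7, 8}.
Restricted to these states the transition graph has no cycle, so every accepting path has bounded length and L is finite.

finite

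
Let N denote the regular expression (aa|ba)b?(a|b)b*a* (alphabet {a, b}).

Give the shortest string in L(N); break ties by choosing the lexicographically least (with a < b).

By inspection of the expression, no string of length less than 3 matches, and aaa is the lexicographically first match of length 3.

aaa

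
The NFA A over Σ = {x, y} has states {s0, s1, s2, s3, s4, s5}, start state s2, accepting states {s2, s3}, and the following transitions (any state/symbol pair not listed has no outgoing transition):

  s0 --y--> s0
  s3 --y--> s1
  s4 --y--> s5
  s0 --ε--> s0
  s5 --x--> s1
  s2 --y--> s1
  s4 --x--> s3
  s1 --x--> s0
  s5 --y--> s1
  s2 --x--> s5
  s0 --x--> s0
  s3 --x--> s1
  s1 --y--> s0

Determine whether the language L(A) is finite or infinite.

finite

The useful states (reachable from s2 and able to reach an accepting state) are {s2}.
Restricted to these states the transition graph has no cycle, so every accepting path has bounded length and L is finite.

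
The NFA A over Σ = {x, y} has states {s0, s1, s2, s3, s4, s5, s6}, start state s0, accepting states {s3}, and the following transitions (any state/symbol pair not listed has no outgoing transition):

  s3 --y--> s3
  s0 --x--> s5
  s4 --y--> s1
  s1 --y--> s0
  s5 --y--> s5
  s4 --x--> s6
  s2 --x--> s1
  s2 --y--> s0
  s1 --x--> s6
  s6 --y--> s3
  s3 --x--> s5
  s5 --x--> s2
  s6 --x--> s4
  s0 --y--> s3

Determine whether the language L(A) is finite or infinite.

infinite

State s3 is reachable from the start and can reach an accepting state, and it lies on the cycle s3 → s3.
Traversing that cycle any number of times yields accepted strings of unbounded length, so the language is infinite.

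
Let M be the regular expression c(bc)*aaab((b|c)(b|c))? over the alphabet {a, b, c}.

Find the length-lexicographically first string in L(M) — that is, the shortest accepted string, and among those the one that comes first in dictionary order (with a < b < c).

caaab

By inspection of the expression, no string of length less than 5 matches, and caaab is the lexicographically first match of length 5.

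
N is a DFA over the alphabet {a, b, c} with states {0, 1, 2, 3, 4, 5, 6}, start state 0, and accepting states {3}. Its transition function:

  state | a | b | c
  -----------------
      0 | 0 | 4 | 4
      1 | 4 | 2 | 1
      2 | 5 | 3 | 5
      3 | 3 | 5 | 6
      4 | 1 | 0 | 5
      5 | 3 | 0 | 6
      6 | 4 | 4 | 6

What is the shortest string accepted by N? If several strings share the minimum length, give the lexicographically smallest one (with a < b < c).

bca

A breadth-first search from 0 reaches an accepting state first via the path 0 → 4 → 5 → 3 on input bca.
No string of length < 3 is accepted (BFS exhausts all shorter strings without reaching an accepting state), and bca is the lexicographically least accepting string of length 3.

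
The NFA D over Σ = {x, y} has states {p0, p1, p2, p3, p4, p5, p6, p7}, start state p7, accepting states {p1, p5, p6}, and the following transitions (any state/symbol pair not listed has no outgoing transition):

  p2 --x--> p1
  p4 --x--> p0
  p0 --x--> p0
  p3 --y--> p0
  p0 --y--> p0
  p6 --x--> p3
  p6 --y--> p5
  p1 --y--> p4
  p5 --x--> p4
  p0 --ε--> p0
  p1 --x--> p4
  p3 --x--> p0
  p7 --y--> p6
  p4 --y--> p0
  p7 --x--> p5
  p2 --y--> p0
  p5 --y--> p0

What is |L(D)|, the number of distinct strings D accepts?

The useful subgraph on states {p5, p6, p7} is acyclic, so L(D) is finite; the longest accepting path visits 3 useful states, giving maximum string length 2.
Counting accepting paths from p7 by length: 2 of length 1, 1 of length 2. Total 3.

3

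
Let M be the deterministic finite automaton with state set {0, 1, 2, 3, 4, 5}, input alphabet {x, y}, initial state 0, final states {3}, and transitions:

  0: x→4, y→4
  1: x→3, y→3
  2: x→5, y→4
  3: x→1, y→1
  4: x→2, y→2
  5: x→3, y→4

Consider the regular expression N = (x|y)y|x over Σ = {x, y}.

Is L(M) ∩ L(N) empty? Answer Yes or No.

Converting the expression N to a DFA (subset construction, then merging equivalent states) gives the minimal DFA with states {n0, n1, n2, n3, n4}, start state n0, accepting states {n1, n4} and transitions n0: x→n1, y→n2; n1: x→n3, y→n4; n2: x→n3, y→n4; n3: x→n3, y→n3; n4: x→n3, y→n3.
Exploring the product automaton M × N from the start pair (0, n0), following both machines on each input symbol, reaches 9 state pairs: (0, n0), (4, n1), (4, n2), (2, n3), (2, n4), (5, n3), (4, n3), (3, n3), (1, n3).
M accepts in {3} and N accepts in {n1, n4}; no reachable pair has both components accepting, so no string drives both machines to acceptance simultaneously and L(M) ∩ L(N) = ∅.
So no string is accepted by both, and the intersection is empty.

Yes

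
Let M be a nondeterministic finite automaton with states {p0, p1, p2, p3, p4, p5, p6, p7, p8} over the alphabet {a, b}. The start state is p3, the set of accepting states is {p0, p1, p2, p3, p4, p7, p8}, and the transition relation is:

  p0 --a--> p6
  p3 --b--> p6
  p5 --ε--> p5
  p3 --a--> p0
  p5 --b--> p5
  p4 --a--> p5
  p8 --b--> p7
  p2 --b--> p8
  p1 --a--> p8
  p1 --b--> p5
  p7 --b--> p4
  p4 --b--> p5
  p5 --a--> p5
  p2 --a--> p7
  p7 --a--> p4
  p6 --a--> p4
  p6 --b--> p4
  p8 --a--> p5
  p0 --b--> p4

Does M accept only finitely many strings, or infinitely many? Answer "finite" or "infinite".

The useful states (reachable from p3 and able to reach an accepting state) are {p0, p3, p4, p6}.
Restricted to these states the transition graph has no cycle, so every accepting path has bounded length and L is finite.

finite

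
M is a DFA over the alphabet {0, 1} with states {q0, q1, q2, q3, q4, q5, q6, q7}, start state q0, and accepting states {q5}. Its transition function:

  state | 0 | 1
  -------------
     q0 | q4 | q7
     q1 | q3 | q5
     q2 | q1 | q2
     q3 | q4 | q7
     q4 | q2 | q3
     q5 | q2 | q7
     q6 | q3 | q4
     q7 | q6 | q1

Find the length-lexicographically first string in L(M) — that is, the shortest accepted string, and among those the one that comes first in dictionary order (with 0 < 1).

111

A breadth-first search from q0 reaches an accepting state first via the path q0 → q7 → q1 → q5 on input 111.
No string of length < 3 is accepted (BFS exhausts all shorter strings without reaching an accepting state), and 111 is the lexicographically least accepting string of length 3.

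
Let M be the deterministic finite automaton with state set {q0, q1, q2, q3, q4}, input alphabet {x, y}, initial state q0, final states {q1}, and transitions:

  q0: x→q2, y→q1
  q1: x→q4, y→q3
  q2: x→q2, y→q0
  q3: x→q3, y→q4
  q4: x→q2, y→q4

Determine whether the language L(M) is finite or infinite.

infinite

State q3 is reachable from the start and can reach an accepting state, and it lies on the cycle q3 → q3.
Traversing that cycle any number of times yields accepted strings of unbounded length, so the language is infinite.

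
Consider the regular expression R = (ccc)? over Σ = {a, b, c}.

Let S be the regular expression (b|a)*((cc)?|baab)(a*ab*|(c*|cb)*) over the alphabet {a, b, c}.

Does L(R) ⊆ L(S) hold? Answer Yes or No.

Converting the expression R to a DFA (subset construction, then merging equivalent states) gives the minimal DFA with states {r0, r1, r2, r3, r4}, start state r0, accepting states {r0, r4} and transitions r0: a→r1, b→r1, c→r2; r1: a→r1, b→r1, c→r1; r2: a→r1, b→r1, c→r3; r3: a→r1, b→r1, c→r4; r4: a→r1, b→r1, c→r1.
Converting the expression S to a DFA (subset construction, then merging equivalent states) gives the minimal DFA with states {s0, s1, s2, s3, s4, s5, s6, s7}, start state s0, accepting states {s0, s1, s3, s4, s5, s6, s7} and transitions s0: a→s0, b→s0, c→s1; s1: a→s2, b→s3, c→s4; s2: a→s2, b→s2, c→s2; s3: a→s2, b→s2, c→s5; s4: a→s6, b→s3, c→s5; s5: a→s2, b→s3, c→s5; s6: a→s6, b→s7, c→s2; s7: a→s2, b→s7, c→s2.
Exploring the product automaton R × S from the start pair (r0, s0), following both machines on each input symbol, reaches 12 state pairs: (r0, s0), (r1, s0), (r2, s1), (r1, s1), (r1, s2), (r1, s3), (r3, s4), (r1, s4), (r1, s5), (r1, s6), (r4, s5), (r1, s7).
R accepts in {r0, r4} and S accepts in {s0, s1, s3, s4, s5, s6, s7}. The reachable pairs whose R-component is accepting are (r0, s0), (r4, s5); in each of them the S-component is accepting too, so the product for L(R) \ L(S) (R-component accepting, S-component rejecting) has no reachable accepting pair and the difference is empty.
Hence every string in L(R) is also in L(S).

Yes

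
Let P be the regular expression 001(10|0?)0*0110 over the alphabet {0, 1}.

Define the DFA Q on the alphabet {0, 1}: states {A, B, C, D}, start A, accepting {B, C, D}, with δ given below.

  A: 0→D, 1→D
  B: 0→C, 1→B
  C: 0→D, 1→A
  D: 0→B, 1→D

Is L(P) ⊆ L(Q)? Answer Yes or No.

Converting the expression P to a DFA (subset construction, then merging equivalent states) gives the minimal DFA with states {p0, p1, p2, p3, p4, p5, p6, p7, p8, p9, p10}, start state p0, accepting states {p10} and transitions p0: 0→p1, 1→p2; p1: 0→p3, 1→p2; p2: 0→p2, 1→p2; p3: 0→p2, 1→p4; p4: 0→p5, 1→p6; p5: 0→p5, 1→p7; p6: 0→p8, 1→p2; p7: 0→p2, 1→p9; p8: 0→p5, 1→p2; p9: 0→p10, 1→p2; p10: 0→p2, 1→p2.
Exploring the product automaton P × Q from the start pair (p0, A), following both machines on each input symbol, reaches 20 state pairs: (p0, A), (p1, D), (p2, D), (p3, B), (p2, B), (p2, C), (p4, B), (p2, A), (p5, C), (p6, B), (p5, D), (p7, A), (p8, C), (p5, B), (p7, D), (p9, D), (p7, B), (p10, B), (p9, B), (p10, C).
P accepts in {p10} and Q accepts in {B, C, D}. The reachable pairs whose P-component is accepting are (p10, B), (p10, C); in each of them the Q-component is accepting too, so the product for L(P) \ L(Q) (P-component accepting, Q-component rejecting) has no reachable accepting pair and the difference is empty.
Hence every string in L(P) is also in L(Q).

Yes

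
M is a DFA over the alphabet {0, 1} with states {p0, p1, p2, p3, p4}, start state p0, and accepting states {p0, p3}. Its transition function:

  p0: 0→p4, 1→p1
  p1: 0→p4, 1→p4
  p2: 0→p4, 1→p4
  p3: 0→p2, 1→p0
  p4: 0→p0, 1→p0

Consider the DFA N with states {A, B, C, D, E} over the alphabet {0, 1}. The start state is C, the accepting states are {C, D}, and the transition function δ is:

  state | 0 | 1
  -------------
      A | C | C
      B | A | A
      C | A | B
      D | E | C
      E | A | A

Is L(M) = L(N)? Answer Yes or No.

Yes

Exploring the product automaton M × N from the start pair (p0, C), following both machines on each input symbol, reaches 3 state pairs: (p0, C), (p4, A), (p1, B).
M accepts in {p0, p3} and N accepts in {C, D}. In every reachable pair the two components are either both accepting — (p0, C) — or both non-accepting, so no string is accepted by exactly one of the machines: L(M) \ L(N) and L(N) \ L(M) are both empty.
Hence every string is accepted by M iff it is accepted by N, and the two languages coincide.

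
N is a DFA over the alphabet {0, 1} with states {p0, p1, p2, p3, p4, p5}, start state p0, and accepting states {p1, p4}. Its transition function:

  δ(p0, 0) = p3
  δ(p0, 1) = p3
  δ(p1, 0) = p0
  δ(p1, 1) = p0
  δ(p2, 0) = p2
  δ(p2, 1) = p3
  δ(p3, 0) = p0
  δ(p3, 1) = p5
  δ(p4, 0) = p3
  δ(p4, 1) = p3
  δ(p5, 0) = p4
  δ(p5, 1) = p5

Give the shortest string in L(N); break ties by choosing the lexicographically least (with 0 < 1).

A breadth-first search from p0 reaches an accepting state first via the path p0 → p3 → p5 → p4 on input 010.
No string of length < 3 is accepted (BFS exhausts all shorter strings without reaching an accepting state), and 010 is the lexicographically least accepting string of length 3.

010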